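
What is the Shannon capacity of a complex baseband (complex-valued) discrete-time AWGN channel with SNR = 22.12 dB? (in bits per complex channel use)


SNR_linear = 10^(22.12/10) = 162.9296; C = log2(1 + SNR_linear) = log2(1 + 162.9296) = 7.3569

7.3569 bits/channel use


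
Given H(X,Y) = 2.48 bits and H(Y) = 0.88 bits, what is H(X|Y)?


H(X|Y) = H(X,Y) - H(Y) = 2.48 - 0.88 = 1.6

1.6 bits


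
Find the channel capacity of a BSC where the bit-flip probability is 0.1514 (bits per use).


H(p) = -p*log2(p) - (1-p)*log2(1-p) = -0.1514*log2(0.1514) - 0.8486*log2(0.8486) = 0.412347 + 0.200985 = 0.6133. C = 1 - H(p) = 1 - 0.6133 = 0.3867

0.3867 bits


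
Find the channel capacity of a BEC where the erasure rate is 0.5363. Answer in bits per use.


C = 1 - epsilon = 1 - 0.5363 = 0.4637

0.4637 bits


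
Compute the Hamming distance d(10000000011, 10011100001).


Count differing positions: . . . ^ ^ ^ . . . ^ . = 4 differences

4


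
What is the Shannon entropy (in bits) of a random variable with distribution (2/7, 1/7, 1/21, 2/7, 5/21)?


H = -sum(p_i * log2(p_i)). Terms: -(2/7)*log2(2/7) = 0.516387; -(1/7)*log2(1/7) = 0.401051; -(1/21)*log2(1/21) = 0.209158; -(2/7)*log2(2/7) = 0.516387; -(5/21)*log2(5/21) = 0.492950. H = 0.516387 + 0.401051 + 0.209158 + 0.516387 + 0.492950 = 2.1359

2.1359 bits


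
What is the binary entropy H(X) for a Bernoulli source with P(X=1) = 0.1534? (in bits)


H = -p*log2(p) - (1-p)*log2(1-p). -0.1534*log2(0.1534) = 0.414890; -0.8466*log2(0.8466) = 0.203394. H = 0.414890 + 0.203394 = 0.6183

0.6183 bits


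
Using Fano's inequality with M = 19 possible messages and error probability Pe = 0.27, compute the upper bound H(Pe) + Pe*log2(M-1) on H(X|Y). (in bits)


H(Pe) = -Pe*log2(Pe) - (1-Pe)*log2(1-Pe) = -0.27*log2(0.27) - 0.73*log2(0.73) = 0.510022 + 0.331443 = 0.8415. Pe*log2(M-1) = 0.27*log2(18) = 1.125880. Bound = H(Pe) + Pe*log2(M-1) = 0.510022 + 0.331443 + 1.125880 = 1.9673

1.9673 bits


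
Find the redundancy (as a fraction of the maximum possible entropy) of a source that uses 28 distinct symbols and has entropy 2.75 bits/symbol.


H_max = log2(K) = log2(28) = 4.8074 bits/symbol. Redundancy = 1 - H/H_max = 1 - 2.75/4.8074 = 1 - 0.572 = 0.428

0.428


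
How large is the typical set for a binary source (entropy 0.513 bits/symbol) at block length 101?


log2|A_typical| = nH = 101 * 0.513 = 51.813, so |A_typical| ~ 2^51.813 = 3.956e+15

3.956e+15


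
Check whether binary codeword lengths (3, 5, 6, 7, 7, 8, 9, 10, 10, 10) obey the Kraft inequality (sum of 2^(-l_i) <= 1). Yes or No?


Kraft sum = sum(2^(-l_i)) = 0.1963, need <= 1. Result: satisfied (a binary prefix-free code with these lengths exists)

Yes


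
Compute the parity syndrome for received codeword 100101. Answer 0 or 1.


Syndrome = XOR of all bits = 1 XOR 0 XOR 0 XOR 1 XOR 0 XOR 1 = 1

1


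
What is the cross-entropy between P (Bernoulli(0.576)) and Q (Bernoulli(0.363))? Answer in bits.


H(P,Q) = -p*log2(q) - (1-p)*log2(1-q). -0.576*log2(0.363) = 0.842088; -0.424*log2(0.637) = 0.275869. H(P,Q) = 0.842088 + 0.275869 = 1.118

1.118 bits


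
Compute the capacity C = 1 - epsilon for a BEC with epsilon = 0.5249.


C = 1 - epsilon = 1 - 0.5249 = 0.4751

0.4751 bits


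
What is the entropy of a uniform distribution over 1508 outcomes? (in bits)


H = log2(n) = log2(1508) = 10.5584

10.5584 bits


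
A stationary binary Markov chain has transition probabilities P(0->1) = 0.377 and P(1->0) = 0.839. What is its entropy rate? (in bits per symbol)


Stationary distribution: pi_0 = p10/(p01+p10) = 0.69, pi_1 = 0.31. Entropy rate H' = pi_0*H(p01) + pi_1*H(p10) = 0.69*0.9559 + 0.31*0.6367 = 0.8569

0.8569 bits/symbol


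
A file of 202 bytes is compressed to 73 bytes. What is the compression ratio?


Ratio = original / compressed = 202 / 73 = 2.7671

2.7671


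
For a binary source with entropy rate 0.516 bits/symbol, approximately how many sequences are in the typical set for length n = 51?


log2|A_typical| = nH = 51 * 0.516 = 26.316, so |A_typical| ~ 2^26.316 = 8.354e+07

8.354e+07


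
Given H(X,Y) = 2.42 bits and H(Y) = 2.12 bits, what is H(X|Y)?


H(X|Y) = H(X,Y) - H(Y) = 2.42 - 2.12 = 0.3

0.3 bits


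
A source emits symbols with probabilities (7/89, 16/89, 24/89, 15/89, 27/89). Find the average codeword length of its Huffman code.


Huffman construction (repeatedly merge the two least-probable nodes; each merge adds 1 bit to every symbol beneath it): 7/89 + 15/89 = 22/89; 16/89 + 22/89 = 38/89; 24/89 + 27/89 = 51/89; 38/89 + 51/89 = 1. Resulting codeword lengths (in the order the probabilities were given): (3, 2, 2, 3, 2). L_avg = sum(p_i * l_i) = 7/89*3 + 16/89*2 + 24/89*2 + 15/89*3 + 27/89*2 = 200/89 = 2.2472

2.2472 bits


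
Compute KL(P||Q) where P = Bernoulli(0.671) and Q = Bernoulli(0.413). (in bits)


KL = p*log2(p/q) + (1-p)*log2((1-p)/(1-q)) = 0.671*log2(0.671/0.413) + 0.329*log2(0.329/0.587) = 0.195

0.195 bits


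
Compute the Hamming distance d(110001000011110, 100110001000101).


Count differing positions: . ^ . ^ ^ ^ . . ^ . ^ ^ . ^ ^ = 9 differences

9


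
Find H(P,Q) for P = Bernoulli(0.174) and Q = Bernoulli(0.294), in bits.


H(P,Q) = -p*log2(q) - (1-p)*log2(1-q). -0.174*log2(0.294) = 0.307303; -0.826*log2(0.706) = 0.414867. H(P,Q) = 0.307303 + 0.414867 = 0.7222

0.7222 bits


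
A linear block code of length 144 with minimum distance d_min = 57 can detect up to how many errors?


Detection capability = d_min - 1 = 57 - 1 = 56

56 errors


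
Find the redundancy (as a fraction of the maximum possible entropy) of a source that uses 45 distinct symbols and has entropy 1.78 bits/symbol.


H_max = log2(K) = log2(45) = 5.4919 bits/symbol. Redundancy = 1 - H/H_max = 1 - 1.78/5.4919 = 1 - 0.3241 = 0.6759

0.6759


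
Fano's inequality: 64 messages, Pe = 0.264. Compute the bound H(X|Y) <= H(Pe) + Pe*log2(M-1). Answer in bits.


H(Pe) = -Pe*log2(Pe) - (1-Pe)*log2(1-Pe) = -0.264*log2(0.264) - 0.736*log2(0.736) = 0.507247 + 0.325476 = 0.8327. Pe*log2(M-1) = 0.264*log2(63) = 1.578002. Bound = H(Pe) + Pe*log2(M-1) = 0.507247 + 0.325476 + 1.578002 = 2.4107

2.4107 bits


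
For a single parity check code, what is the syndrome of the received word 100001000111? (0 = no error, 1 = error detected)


Syndrome = XOR of all bits = 1 XOR 0 XOR 0 XOR 0 XOR 0 XOR 1 XOR 0 XOR 0 XOR 0 XOR 1 XOR 1 XOR 1 = 1

1


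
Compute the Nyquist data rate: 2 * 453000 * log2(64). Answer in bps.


Rate = 2 * B * log2(M) = 2 * 453000 * 6.0 = 5436000.0

5436000.0 bps


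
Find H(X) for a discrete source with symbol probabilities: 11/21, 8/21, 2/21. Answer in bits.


H = -sum(p_i * log2(p_i)). Terms: -(11/21)*log2(11/21) = 0.488654; -(8/21)*log2(8/21) = 0.530407; -(2/21)*log2(2/21) = 0.323078. H = 0.488654 + 0.530407 + 0.323078 = 1.3421

1.3421 bits


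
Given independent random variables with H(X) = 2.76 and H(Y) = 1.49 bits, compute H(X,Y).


For independent variables, H(X,Y) = H(X) + H(Y) = 2.76 + 1.49 = 4.25

4.25 bits


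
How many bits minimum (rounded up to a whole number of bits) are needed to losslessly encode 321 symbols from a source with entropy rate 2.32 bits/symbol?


Minimum bits >= n * H = 321 * 2.32 = 744.72, rounded up to a whole number of bits = 745

745 bits


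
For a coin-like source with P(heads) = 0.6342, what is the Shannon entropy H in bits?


H = -p*log2(p) - (1-p)*log2(1-p). -0.6342*log2(0.6342) = 0.416663; -0.3658*log2(0.3658) = 0.530729. H = 0.416663 + 0.530729 = 0.9474

0.9474 bits


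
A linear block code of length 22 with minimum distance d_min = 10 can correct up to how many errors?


Correction capability = floor((d-1)/2) = floor((10-1)/2) = 4

4 errors


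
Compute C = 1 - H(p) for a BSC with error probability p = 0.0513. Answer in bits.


H(p) = -p*log2(p) - (1-p)*log2(1-p) = -0.0513*log2(0.0513) - 0.9487*log2(0.9487) = 0.219815 + 0.072079 = 0.2919. C = 1 - H(p) = 1 - 0.2919 = 0.7081

0.7081 bits


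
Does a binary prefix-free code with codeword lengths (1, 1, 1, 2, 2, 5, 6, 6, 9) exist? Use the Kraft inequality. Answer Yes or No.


Kraft sum = sum(2^(-l_i)) = 2.0645, need <= 1. Result: violated (a binary prefix-free code with these lengths cannot exist)

No


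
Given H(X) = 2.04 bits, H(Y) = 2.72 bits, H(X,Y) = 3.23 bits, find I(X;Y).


I(X;Y) = H(X) + H(Y) - H(X,Y) = 2.04 + 2.72 - 3.23 = 1.53

1.53 bits


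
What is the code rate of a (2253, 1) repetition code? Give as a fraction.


Rate = k/n = 1/2253

1/2253


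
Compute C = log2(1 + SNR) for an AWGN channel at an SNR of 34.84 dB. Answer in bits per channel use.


SNR_linear = 10^(34.84/10) = 3047.895; C = log2(1 + SNR_linear) = log2(1 + 3047.895) = 11.5741

11.5741 bits/channel use


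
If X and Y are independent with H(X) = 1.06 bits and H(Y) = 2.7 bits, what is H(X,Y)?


For independent variables, H(X,Y) = H(X) + H(Y) = 1.06 + 2.7 = 3.76

3.76 bits


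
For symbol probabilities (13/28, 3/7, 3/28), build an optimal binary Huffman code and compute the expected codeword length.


Huffman construction (repeatedly merge the two least-probable nodes; each merge adds 1 bit to every symbol beneath it): 3/28 + 3/7 = 15/28; 13/28 + 15/28 = 1. Resulting codeword lengths (in the order the probabilities were given): (1, 2, 2). L_avg = sum(p_i * l_i) = 13/28*1 + 3/7*2 + 3/28*2 = 43/28 = 1.5357

1.5357 bits


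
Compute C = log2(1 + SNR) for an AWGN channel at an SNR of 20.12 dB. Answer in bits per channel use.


SNR_linear = 10^(20.12/10) = 102.8016; C = log2(1 + SNR_linear) = log2(1 + 102.8016) = 6.6977

6.6977 bits/channel use


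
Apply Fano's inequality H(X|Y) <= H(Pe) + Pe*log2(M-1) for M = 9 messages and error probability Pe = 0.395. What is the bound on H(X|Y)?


H(Pe) = -Pe*log2(Pe) - (1-Pe)*log2(1-Pe) = -0.395*log2(0.395) - 0.605*log2(0.605) = 0.529330 + 0.438621 = 0.968. Pe*log2(M-1) = 0.395*log2(8) = 1.185000. Bound = H(Pe) + Pe*log2(M-1) = 0.529330 + 0.438621 + 1.185000 = 2.153

2.153 bits


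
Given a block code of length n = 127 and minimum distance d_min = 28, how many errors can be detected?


Detection capability = d_min - 1 = 28 - 1 = 27

27 errors


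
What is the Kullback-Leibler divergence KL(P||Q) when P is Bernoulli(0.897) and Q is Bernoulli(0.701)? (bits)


KL = p*log2(p/q) + (1-p)*log2((1-p)/(1-q)) = 0.897*log2(0.897/0.701) + 0.103*log2(0.103/0.299) = 0.1607

0.1607 bits


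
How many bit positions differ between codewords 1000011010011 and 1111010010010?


Count differing positions: . ^ ^ ^ . . ^ . . . . . ^ = 5 differences

5


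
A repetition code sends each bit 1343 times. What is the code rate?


Rate = k/n = 1/1343

1/1343


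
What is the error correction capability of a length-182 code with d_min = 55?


Correction capability = floor((d-1)/2) = floor((55-1)/2) = 27

27 errors


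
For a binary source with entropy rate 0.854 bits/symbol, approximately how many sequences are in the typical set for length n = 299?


log2|A_typical| = nH = 299 * 0.854 = 255.346, so |A_typical| ~ 2^255.346 = 7.359e+76

7.359e+76


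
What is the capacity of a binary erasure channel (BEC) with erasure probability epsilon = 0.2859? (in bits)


C = 1 - epsilon = 1 - 0.2859 = 0.7141

0.7141 bits


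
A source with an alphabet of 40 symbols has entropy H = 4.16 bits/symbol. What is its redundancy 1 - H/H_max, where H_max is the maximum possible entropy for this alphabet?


H_max = log2(K) = log2(40) = 5.3219 bits/symbol. Redundancy = 1 - H/H_max = 1 - 4.16/5.3219 = 1 - 0.7817 = 0.2183

0.2183


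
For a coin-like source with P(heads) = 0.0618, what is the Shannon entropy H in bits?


H = -p*log2(p) - (1-p)*log2(1-p). -0.0618*log2(0.0618) = 0.248204; -0.9382*log2(0.9382) = 0.086345. H = 0.248204 + 0.086345 = 0.3345

0.3345 bits


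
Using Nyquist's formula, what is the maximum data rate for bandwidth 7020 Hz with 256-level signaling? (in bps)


Rate = 2 * B * log2(M) = 2 * 7020 * 8.0 = 112320.0

112320.0 bps


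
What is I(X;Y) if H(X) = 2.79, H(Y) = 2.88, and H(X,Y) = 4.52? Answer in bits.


I(X;Y) = H(X) + H(Y) - H(X,Y) = 2.79 + 2.88 - 4.52 = 1.15

1.15 bits


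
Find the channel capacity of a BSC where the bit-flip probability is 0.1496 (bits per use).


H(p) = -p*log2(p) - (1-p)*log2(1-p) = -0.1496*log2(0.1496) - 0.8504*log2(0.8504) = 0.410026 + 0.198812 = 0.6088. C = 1 - H(p) = 1 - 0.6088 = 0.3912

0.3912 bits


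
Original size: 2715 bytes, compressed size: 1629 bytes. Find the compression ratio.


Ratio = original / compressed = 2715 / 1629 = 1.6667

1.6667


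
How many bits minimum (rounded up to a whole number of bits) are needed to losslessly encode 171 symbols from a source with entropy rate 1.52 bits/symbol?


Minimum bits >= n * H = 171 * 1.52 = 259.92, rounded up to a whole number of bits = 260

260 bits


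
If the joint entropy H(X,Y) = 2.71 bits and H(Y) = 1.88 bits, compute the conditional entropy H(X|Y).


H(X|Y) = H(X,Y) - H(Y) = 2.71 - 1.88 = 0.83

0.83 bits


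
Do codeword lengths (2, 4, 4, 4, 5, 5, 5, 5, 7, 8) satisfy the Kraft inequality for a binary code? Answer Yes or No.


Kraft sum = sum(2^(-l_i)) = 0.5742, need <= 1. Result: satisfied (a binary prefix-free code with these lengths exists)

Yes


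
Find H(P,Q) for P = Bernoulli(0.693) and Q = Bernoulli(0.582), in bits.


H(P,Q) = -p*log2(q) - (1-p)*log2(1-q). -0.693*log2(0.582) = 0.541170; -0.307*log2(0.418) = 0.386337. H(P,Q) = 0.541170 + 0.386337 = 0.9275

0.9275 bits


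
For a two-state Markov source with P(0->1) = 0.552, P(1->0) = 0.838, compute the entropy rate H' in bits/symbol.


Stationary distribution: pi_0 = p10/(p01+p10) = 0.6029, pi_1 = 0.3971. Entropy rate H' = pi_0*H(p01) + pi_1*H(p10) = 0.6029*0.9922 + 0.3971*0.6391 = 0.852

0.852 bits/symbol


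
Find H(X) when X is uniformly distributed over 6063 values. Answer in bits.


H = log2(n) = log2(6063) = 12.5658

12.5658 bits


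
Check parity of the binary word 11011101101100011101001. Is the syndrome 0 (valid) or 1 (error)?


Syndrome = XOR of all bits = 1 XOR 1 XOR 0 XOR 1 XOR 1 XOR 1 XOR 0 XOR 1 XOR 1 XOR 0 XOR 1 XOR 1 XOR 0 XOR 0 XOR 0 XOR 1 XOR 1 XOR 1 XOR 0 XOR 1 XOR 0 XOR 0 XOR 1 = 0

0


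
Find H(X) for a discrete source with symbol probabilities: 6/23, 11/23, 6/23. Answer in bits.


H = -sum(p_i * log2(p_i)). Terms: -(6/23)*log2(6/23) = 0.505722; -(11/23)*log2(11/23) = 0.508932; -(6/23)*log2(6/23) = 0.505722. H = 0.505722 + 0.508932 + 0.505722 = 1.5204

1.5204 bits


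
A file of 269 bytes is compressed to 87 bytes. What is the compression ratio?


Ratio = original / compressed = 269 / 87 = 3.092

3.092


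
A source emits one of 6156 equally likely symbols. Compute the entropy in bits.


H = log2(n) = log2(6156) = 12.5878

12.5878 bits


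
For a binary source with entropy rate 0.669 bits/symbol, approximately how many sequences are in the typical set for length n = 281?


log2|A_typical| = nH = 281 * 0.669 = 187.989, so |A_typical| ~ 2^187.989 = 3.893e+56

3.893e+56


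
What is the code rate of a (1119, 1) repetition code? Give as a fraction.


Rate = k/n = 1/1119

1/1119


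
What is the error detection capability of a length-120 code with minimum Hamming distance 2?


Detection capability = d_min - 1 = 2 - 1 = 1

1 errors


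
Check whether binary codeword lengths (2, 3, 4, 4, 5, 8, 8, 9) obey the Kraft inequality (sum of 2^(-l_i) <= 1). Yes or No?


Kraft sum = sum(2^(-l_i)) = 0.541, need <= 1. Result: satisfied (a binary prefix-free code with these lengths exists)

Yes


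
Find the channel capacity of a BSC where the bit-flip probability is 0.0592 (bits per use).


H(p) = -p*log2(p) - (1-p)*log2(1-p) = -0.0592*log2(0.0592) - 0.9408*log2(0.9408) = 0.241433 + 0.082828 = 0.3243. C = 1 - H(p) = 1 - 0.3243 = 0.6757

0.6757 bits


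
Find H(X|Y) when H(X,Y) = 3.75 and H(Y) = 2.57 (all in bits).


H(X|Y) = H(X,Y) - H(Y) = 3.75 - 2.57 = 1.18

1.18 bits


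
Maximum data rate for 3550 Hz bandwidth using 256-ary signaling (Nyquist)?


Rate = 2 * B * log2(M) = 2 * 3550 * 8.0 = 56800.0

56800.0 bps


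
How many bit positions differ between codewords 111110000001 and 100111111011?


Count differing positions: . ^ ^ . . ^ ^ ^ ^ . ^ . = 7 differences

7


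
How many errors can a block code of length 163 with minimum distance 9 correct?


Correction capability = floor((d-1)/2) = floor((9-1)/2) = 4

4 errors


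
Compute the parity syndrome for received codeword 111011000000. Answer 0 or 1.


Syndrome = XOR of all bits = 1 XOR 1 XOR 1 XOR 0 XOR 1 XOR 1 XOR 0 XOR 0 XOR 0 XOR 0 XOR 0 XOR 0 = 1

1


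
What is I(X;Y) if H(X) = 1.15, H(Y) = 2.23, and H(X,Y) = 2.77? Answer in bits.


I(X;Y) = H(X) + H(Y) - H(X,Y) = 1.15 + 2.23 - 2.77 = 0.61

0.61 bits


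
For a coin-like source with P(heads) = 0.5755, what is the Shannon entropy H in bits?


H = -p*log2(p) - (1-p)*log2(1-p). -0.5755*log2(0.5755) = 0.458738; -0.4245*log2(0.4245) = 0.524751. H = 0.458738 + 0.524751 = 0.9835

0.9835 bits


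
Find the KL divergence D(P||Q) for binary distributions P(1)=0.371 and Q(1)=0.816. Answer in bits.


KL = p*log2(p/q) + (1-p)*log2((1-p)/(1-q)) = 0.371*log2(0.371/0.816) + 0.629*log2(0.629/0.184) = 0.6936

0.6936 bits


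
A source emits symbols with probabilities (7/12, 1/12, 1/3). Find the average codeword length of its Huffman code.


Huffman construction (repeatedly merge the two least-probable nodes; each merge adds 1 bit to every symbol beneath it): 1/12 + 1/3 = 5/12; 5/12 + 7/12 = 1. Resulting codeword lengths (in the order the probabilities were given): (1, 2, 2). L_avg = sum(p_i * l_i) = 7/12*1 + 1/12*2 + 1/3*2 = 17/12 = 1.4167

1.4167 bits


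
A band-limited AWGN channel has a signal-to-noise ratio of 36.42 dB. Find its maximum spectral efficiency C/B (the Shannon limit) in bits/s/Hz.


SNR_linear = 10^(36.42/10) = 4385.307; C/B = log2(1 + SNR_linear) = log2(1 + 4385.307) = 12.0988

12.0988 bits/s/Hz


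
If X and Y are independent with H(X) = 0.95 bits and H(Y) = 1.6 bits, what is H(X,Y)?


For independent variables, H(X,Y) = H(X) + H(Y) = 0.95 + 1.6 = 2.55

2.55 bits


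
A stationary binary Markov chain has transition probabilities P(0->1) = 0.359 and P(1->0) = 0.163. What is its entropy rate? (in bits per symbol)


Stationary distribution: pi_0 = p10/(p01+p10) = 0.3123, pi_1 = 0.6877. Entropy rate H' = pi_0*H(p01) + pi_1*H(p10) = 0.3123*0.9418 + 0.6877*0.6414 = 0.7352

0.7352 bits/symbol


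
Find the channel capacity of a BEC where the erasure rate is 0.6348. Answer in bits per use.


C = 1 - epsilon = 1 - 0.6348 = 0.3652

0.3652 bits


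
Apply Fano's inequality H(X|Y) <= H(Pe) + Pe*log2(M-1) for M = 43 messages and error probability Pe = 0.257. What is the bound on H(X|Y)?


H(Pe) = -Pe*log2(Pe) - (1-Pe)*log2(1-Pe) = -0.257*log2(0.257) - 0.743*log2(0.743) = 0.503761 + 0.318424 = 0.8222. Pe*log2(M-1) = 0.257*log2(42) = 1.385826. Bound = H(Pe) + Pe*log2(M-1) = 0.503761 + 0.318424 + 1.385826 = 2.208

2.208 bits


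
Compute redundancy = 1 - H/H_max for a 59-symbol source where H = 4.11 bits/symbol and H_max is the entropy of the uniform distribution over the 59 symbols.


H_max = log2(K) = log2(59) = 5.8826 bits/symbol. Redundancy = 1 - H/H_max = 1 - 4.11/5.8826 = 1 - 0.6987 = 0.3013

0.3013


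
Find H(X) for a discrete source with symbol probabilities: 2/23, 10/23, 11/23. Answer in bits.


H = -sum(p_i * log2(p_i)). Terms: -(2/23)*log2(2/23) = 0.306397; -(10/23)*log2(10/23) = 0.522450; -(11/23)*log2(11/23) = 0.508932. H = 0.306397 + 0.522450 + 0.508932 = 1.3378

1.3378 bits


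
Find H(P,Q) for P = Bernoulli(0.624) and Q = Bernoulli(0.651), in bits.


H(P,Q) = -p*log2(q) - (1-p)*log2(1-q). -0.624*log2(0.651) = 0.386425; -0.376*log2(0.349) = 0.571032. H(P,Q) = 0.386425 + 0.571032 = 0.9575

0.9575 bits


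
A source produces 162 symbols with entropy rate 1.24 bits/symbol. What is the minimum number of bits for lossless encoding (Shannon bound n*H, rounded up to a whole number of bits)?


Minimum bits >= n * H = 162 * 1.24 = 200.88, rounded up to a whole number of bits = 201

201 bits


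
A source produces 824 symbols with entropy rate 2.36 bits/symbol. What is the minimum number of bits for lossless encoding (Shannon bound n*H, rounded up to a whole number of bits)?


Minimum bits >= n * H = 824 * 2.36 = 1944.64, rounded up to a whole number of bits = 1945

1945 bits


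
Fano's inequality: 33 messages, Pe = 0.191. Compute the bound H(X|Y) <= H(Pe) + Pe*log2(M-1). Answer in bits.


H(Pe) = -Pe*log2(Pe) - (1-Pe)*log2(1-Pe) = -0.191*log2(0.191) - 0.809*log2(0.809) = 0.456176 + 0.247383 = 0.7036. Pe*log2(M-1) = 0.191*log2(32) = 0.955000. Bound = H(Pe) + Pe*log2(M-1) = 0.456176 + 0.247383 + 0.955000 = 1.6586

1.6586 bits


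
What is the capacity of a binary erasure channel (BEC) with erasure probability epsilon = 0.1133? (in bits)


C = 1 - epsilon = 1 - 0.1133 = 0.8867

0.8867 bits


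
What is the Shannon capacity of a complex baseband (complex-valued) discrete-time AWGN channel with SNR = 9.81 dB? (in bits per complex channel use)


SNR_linear = 10^(9.81/10) = 9.5719; C = log2(1 + SNR_linear) = log2(1 + 9.5719) = 3.4022

3.4022 bits/channel use


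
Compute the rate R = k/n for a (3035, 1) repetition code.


Rate = k/n = 1/3035

1/3035


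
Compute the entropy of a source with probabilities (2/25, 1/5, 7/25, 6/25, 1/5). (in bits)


H = -sum(p_i * log2(p_i)). Terms: -(2/25)*log2(2/25) = 0.291508; -(1/5)*log2(1/5) = 0.464386; -(7/25)*log2(7/25) = 0.514220; -(6/25)*log2(6/25) = 0.494134; -(1/5)*log2(1/5) = 0.464386. H = 0.291508 + 0.464386 + 0.514220 + 0.494134 + 0.464386 = 2.2286

2.2286 bits


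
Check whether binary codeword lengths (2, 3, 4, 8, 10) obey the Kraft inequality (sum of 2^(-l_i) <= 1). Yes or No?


Kraft sum = sum(2^(-l_i)) = 0.4424, need <= 1. Result: satisfied (a binary prefix-free code with these lengths exists)

Yes


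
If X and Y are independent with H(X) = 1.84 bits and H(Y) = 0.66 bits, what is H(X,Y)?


For independent variables, H(X,Y) = H(X) + H(Y) = 1.84 + 0.66 = 2.5

2.5 bits


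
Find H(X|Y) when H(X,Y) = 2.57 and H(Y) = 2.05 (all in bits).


H(X|Y) = H(X,Y) - H(Y) = 2.57 - 2.05 = 0.52

0.52 bits


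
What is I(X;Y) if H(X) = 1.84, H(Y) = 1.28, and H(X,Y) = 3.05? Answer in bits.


I(X;Y) = H(X) + H(Y) - H(X,Y) = 1.84 + 1.28 - 3.05 = 0.07

0.07 bits


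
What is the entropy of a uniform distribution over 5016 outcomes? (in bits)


H = log2(n) = log2(5016) = 12.2923

12.2923 bits


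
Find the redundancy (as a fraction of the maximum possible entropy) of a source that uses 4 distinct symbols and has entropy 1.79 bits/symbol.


H_max = log2(K) = log2(4) = 2.0 bits/symbol. Redundancy = 1 - H/H_max = 1 - 1.79/2.0 = 1 - 0.895 = 0.105

0.105


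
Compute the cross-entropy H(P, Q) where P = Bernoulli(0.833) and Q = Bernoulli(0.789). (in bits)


H(P,Q) = -p*log2(q) - (1-p)*log2(1-q). -0.833*log2(0.789) = 0.284805; -0.167*log2(0.211) = 0.374862. H(P,Q) = 0.284805 + 0.374862 = 0.6597

0.6597 bits


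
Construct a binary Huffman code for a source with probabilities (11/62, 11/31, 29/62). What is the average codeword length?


Huffman construction (repeatedly merge the two least-probable nodes; each merge adds 1 bit to every symbol beneath it): 11/62 + 11/31 = 33/62; 29/62 + 33/62 = 1. Resulting codeword lengths (in the order the probabilities were given): (2, 2, 1). L_avg = sum(p_i * l_i) = 11/62*2 + 11/31*2 + 29/62*1 = 95/62 = 1.5323

1.5323 bits


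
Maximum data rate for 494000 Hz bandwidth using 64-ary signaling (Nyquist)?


Rate = 2 * B * log2(M) = 2 * 494000 * 6.0 = 5928000.0

5928000.0 bps


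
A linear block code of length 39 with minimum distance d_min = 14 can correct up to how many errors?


Correction capability = floor((d-1)/2) = floor((14-1)/2) = 6

6 errors


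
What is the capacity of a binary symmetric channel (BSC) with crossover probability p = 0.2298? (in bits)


H(p) = -p*log2(p) - (1-p)*log2(1-p) = -0.2298*log2(0.2298) - 0.7702*log2(0.7702) = 0.487532 + 0.290130 = 0.7777. C = 1 - H(p) = 1 - 0.7777 = 0.2223

0.2223 bits


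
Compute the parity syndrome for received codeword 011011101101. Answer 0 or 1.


Syndrome = XOR of all bits = 0 XOR 1 XOR 1 XOR 0 XOR 1 XOR 1 XOR 1 XOR 0 XOR 1 XOR 1 XOR 0 XOR 1 = 0

0


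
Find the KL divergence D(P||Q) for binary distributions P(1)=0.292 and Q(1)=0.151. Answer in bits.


KL = p*log2(p/q) + (1-p)*log2((1-p)/(1-q)) = 0.292*log2(0.292/0.151) + 0.708*log2(0.708/0.849) = 0.0923

0.0923 bits


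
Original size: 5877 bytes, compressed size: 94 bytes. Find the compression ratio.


Ratio = original / compressed = 5877 / 94 = 62.5213

62.5213


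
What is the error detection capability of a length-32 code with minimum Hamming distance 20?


Detection capability = d_min - 1 = 20 - 1 = 19

19 errors


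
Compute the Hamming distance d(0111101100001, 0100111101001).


Count differing positions: . . ^ ^ . ^ . . . ^ . . . = 4 differences

4


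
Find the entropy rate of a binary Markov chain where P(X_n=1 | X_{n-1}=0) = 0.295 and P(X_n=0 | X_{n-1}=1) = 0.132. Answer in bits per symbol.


Stationary distribution: pi_0 = p10/(p01+p10) = 0.3091, pi_1 = 0.6909. Entropy rate H' = pi_0*H(p01) + pi_1*H(p10) = 0.3091*0.8751 + 0.6909*0.5629 = 0.6594

0.6594 bits/symbol


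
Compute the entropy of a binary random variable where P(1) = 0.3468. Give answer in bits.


H = -p*log2(p) - (1-p)*log2(1-p). -0.3468*log2(0.3468) = 0.529849; -0.6532*log2(0.6532) = 0.401328. H = 0.529849 + 0.401328 = 0.9312

0.9312 bits


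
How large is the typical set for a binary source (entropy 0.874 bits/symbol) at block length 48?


log2|A_typical| = nH = 48 * 0.874 = 41.952, so |A_typical| ~ 2^41.952 = 4.254e+12

4.254e+12


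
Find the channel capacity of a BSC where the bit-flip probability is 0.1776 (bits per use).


H(p) = -p*log2(p) - (1-p)*log2(1-p) = -0.1776*log2(0.1776) - 0.8224*log2(0.8224) = 0.442809 + 0.231989 = 0.6748. C = 1 - H(p) = 1 - 0.6748 = 0.3252

0.3252 bits


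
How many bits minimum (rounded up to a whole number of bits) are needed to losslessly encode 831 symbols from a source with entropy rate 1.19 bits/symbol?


Minimum bits >= n * H = 831 * 1.19 = 988.89, rounded up to a whole number of bits = 989

989 bits


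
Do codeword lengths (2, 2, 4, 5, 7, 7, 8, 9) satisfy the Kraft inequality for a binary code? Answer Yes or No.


Kraft sum = sum(2^(-l_i)) = 0.6152, need <= 1. Result: satisfied (a binary prefix-free code with these lengths exists)

Yes


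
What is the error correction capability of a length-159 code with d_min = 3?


Correction capability = floor((d-1)/2) = floor((3-1)/2) = 1

1 errors


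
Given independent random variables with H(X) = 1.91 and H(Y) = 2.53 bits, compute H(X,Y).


For independent variables, H(X,Y) = H(X) + H(Y) = 1.91 + 2.53 = 4.44

4.44 bits


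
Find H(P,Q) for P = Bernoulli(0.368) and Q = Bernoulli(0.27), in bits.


H(P,Q) = -p*log2(q) - (1-p)*log2(1-q). -0.368*log2(0.27) = 0.695140; -0.632*log2(0.73) = 0.286948. H(P,Q) = 0.695140 + 0.286948 = 0.9821

0.9821 bits


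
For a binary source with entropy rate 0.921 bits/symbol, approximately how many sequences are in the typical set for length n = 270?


log2|A_typical| = nH = 270 * 0.921 = 248.67, so |A_typical| ~ 2^248.67 = 7.197e+74

7.197e+74


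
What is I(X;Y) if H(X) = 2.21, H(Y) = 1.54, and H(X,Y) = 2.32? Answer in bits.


I(X;Y) = H(X) + H(Y) - H(X,Y) = 2.21 + 1.54 - 2.32 = 1.43

1.43 bits


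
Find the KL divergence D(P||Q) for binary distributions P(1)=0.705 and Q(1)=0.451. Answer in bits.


KL = p*log2(p/q) + (1-p)*log2((1-p)/(1-q)) = 0.705*log2(0.705/0.451) + 0.295*log2(0.295/0.549) = 0.19

0.19 bits


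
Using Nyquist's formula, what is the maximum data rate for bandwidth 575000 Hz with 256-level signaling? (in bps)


Rate = 2 * B * log2(M) = 2 * 575000 * 8.0 = 9200000.0

9200000.0 bps


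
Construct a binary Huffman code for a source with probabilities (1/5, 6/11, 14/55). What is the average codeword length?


Huffman construction (repeatedly merge the two least-probable nodes; each merge adds 1 bit to every symbol beneath it): 1/5 + 14/55 = 5/11; 5/11 + 6/11 = 1. Resulting codeword lengths (in the order the probabilities were given): (2, 1, 2). L_avg = sum(p_i * l_i) = 1/5*2 + 6/11*1 + 14/55*2 = 16/11 = 1.4545

1.4545 bits


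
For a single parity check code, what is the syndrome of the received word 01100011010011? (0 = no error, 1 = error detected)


Syndrome = XOR of all bits = 0 XOR 1 XOR 1 XOR 0 XOR 0 XOR 0 XOR 1 XOR 1 XOR 0 XOR 1 XOR 0 XOR 0 XOR 1 XOR 1 = 1

1


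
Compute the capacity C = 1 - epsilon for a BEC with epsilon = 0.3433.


C = 1 - epsilon = 1 - 0.3433 = 0.6567

0.6567 bits


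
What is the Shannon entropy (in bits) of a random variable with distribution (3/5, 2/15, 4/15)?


H = -sum(p_i * log2(p_i)). Terms: -(3/5)*log2(3/5) = 0.442179; -(2/15)*log2(2/15) = 0.387585; -(4/15)*log2(4/15) = 0.508504. H = 0.442179 + 0.387585 + 0.508504 = 1.3383

1.3383 bits


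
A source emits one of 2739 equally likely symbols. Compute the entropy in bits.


H = log2(n) = log2(2739) = 11.4194

11.4194 bits


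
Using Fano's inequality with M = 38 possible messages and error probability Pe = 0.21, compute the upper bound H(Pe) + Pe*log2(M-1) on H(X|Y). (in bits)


H(Pe) = -Pe*log2(Pe) - (1-Pe)*log2(1-Pe) = -0.21*log2(0.21) - 0.79*log2(0.79) = 0.472823 + 0.268660 = 0.7415. Pe*log2(M-1) = 0.21*log2(37) = 1.093985. Bound = H(Pe) + Pe*log2(M-1) = 0.472823 + 0.268660 + 1.093985 = 1.8355

1.8355 bits


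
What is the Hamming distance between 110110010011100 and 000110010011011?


Count differing positions: ^ ^ . . . . . . . . . . ^ ^ ^ = 5 differences

5


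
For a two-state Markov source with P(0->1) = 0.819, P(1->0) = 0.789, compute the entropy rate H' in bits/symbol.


Stationary distribution: pi_0 = p10/(p01+p10) = 0.4907, pi_1 = 0.5093. Entropy rate H' = pi_0*H(p01) + pi_1*H(p10) = 0.4907*0.6823 + 0.5093*0.7434 = 0.7134

0.7134 bits/symbol


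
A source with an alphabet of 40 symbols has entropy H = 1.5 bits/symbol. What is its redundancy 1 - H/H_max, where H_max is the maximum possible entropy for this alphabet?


H_max = log2(K) = log2(40) = 5.3219 bits/symbol. Redundancy = 1 - H/H_max = 1 - 1.5/5.3219 = 1 - 0.2819 = 0.7181

0.7181


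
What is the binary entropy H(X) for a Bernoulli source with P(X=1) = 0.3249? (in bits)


H = -p*log2(p) - (1-p)*log2(1-p). -0.3249*log2(0.3249) = 0.526966; -0.6751*log2(0.6751) = 0.382665. H = 0.526966 + 0.382665 = 0.9096

0.9096 bits


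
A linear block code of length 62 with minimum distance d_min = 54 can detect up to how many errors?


Detection capability = d_min - 1 = 54 - 1 = 53

53 errors


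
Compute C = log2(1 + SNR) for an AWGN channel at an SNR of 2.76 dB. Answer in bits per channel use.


SNR_linear = 10^(2.76/10) = 1.888; C = log2(1 + SNR_linear) = log2(1 + 1.888) = 1.5301

1.5301 bits/channel use


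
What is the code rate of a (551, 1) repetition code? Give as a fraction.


Rate = k/n = 1/551

1/551


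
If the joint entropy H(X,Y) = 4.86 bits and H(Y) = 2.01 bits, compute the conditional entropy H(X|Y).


H(X|Y) = H(X,Y) - H(Y) = 4.86 - 2.01 = 2.85

2.85 bits


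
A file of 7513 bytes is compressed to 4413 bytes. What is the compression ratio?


Ratio = original / compressed = 7513 / 4413 = 1.7025

1.7025


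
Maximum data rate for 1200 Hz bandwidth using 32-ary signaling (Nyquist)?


Rate = 2 * B * log2(M) = 2 * 1200 * 5.0 = 12000.0

12000.0 bps


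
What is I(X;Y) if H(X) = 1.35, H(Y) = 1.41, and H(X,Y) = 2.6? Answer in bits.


I(X;Y) = H(X) + H(Y) - H(X,Y) = 1.35 + 1.41 - 2.6 = 0.16

0.16 bits


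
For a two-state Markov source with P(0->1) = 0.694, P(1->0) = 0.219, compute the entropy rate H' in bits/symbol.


Stationary distribution: pi_0 = p10/(p01+p10) = 0.2399, pi_1 = 0.7601. Entropy rate H' = pi_0*H(p01) + pi_1*H(p10) = 0.2399*0.8885 + 0.7601*0.7583 = 0.7896

0.7896 bits/symbol


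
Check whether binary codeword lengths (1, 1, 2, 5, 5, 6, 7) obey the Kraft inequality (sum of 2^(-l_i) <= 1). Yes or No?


Kraft sum = sum(2^(-l_i)) = 1.3359, need <= 1. Result: violated (a binary prefix-free code with these lengths cannot exist)

No


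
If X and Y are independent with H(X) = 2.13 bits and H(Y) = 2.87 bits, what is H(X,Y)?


For independent variables, H(X,Y) = H(X) + H(Y) = 2.13 + 2.87 = 5.0

5.0 bits


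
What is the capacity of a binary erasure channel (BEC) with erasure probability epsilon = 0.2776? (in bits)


C = 1 - epsilon = 1 - 0.2776 = 0.7224

0.7224 bits


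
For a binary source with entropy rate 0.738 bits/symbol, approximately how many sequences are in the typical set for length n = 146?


log2|A_typical| = nH = 146 * 0.738 = 107.748, so |A_typical| ~ 2^107.748 = 2.725e+32

2.725e+32


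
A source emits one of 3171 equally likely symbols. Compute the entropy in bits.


H = log2(n) = log2(3171) = 11.6307

11.6307 bits


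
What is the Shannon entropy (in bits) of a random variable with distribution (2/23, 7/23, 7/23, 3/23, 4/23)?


H = -sum(p_i * log2(p_i)). Terms: -(2/23)*log2(2/23) = 0.306397; -(7/23)*log2(7/23) = 0.522324; -(7/23)*log2(7/23) = 0.522324; -(3/23)*log2(3/23) = 0.383296; -(4/23)*log2(4/23) = 0.438880. H = 0.306397 + 0.522324 + 0.522324 + 0.383296 + 0.438880 = 2.1732

2.1732 bits


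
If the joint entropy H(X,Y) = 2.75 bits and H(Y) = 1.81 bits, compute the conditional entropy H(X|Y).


H(X|Y) = H(X,Y) - H(Y) = 2.75 - 1.81 = 0.94

0.94 bits


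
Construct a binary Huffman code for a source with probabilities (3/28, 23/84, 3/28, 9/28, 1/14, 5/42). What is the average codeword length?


Huffman construction (repeatedly merge the two least-probable nodes; each merge adds 1 bit to every symbol beneath it): 1/14 + 3/28 = 5/28; 3/28 + 5/42 = 19/84; 5/28 + 19/84 = 17/42; 23/84 + 9/28 = 25/42; 17/42 + 25/42 = 1. Resulting codeword lengths (in the order the probabilities were given): (3, 2, 3, 2, 3, 3). L_avg = sum(p_i * l_i) = 3/28*3 + 23/84*2 + 3/28*3 + 9/28*2 + 1/14*3 + 5/42*3 = 101/42 = 2.4048

2.4048 bits


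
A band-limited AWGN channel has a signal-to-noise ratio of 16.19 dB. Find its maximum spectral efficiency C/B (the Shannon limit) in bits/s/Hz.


SNR_linear = 10^(16.19/10) = 41.5911; C/B = log2(1 + SNR_linear) = log2(1 + 41.5911) = 5.4125

5.4125 bits/s/Hz


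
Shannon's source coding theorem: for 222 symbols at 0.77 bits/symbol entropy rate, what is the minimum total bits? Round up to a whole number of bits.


Minimum bits >= n * H = 222 * 0.77 = 170.94, rounded up to a whole number of bits = 171

171 bits


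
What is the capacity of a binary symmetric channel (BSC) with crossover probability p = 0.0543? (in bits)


H(p) = -p*log2(p) - (1-p)*log2(1-p) = -0.0543*log2(0.0543) - 0.9457*log2(0.9457) = 0.228218 + 0.076172 = 0.3044. C = 1 - H(p) = 1 - 0.3044 = 0.6956

0.6956 bits


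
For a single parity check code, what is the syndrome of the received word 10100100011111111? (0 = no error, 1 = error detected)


Syndrome = XOR of all bits = 1 XOR 0 XOR 1 XOR 0 XOR 0 XOR 1 XOR 0 XOR 0 XOR 0 XOR 1 XOR 1 XOR 1 XOR 1 XOR 1 XOR 1 XOR 1 XOR 1 = 1

1


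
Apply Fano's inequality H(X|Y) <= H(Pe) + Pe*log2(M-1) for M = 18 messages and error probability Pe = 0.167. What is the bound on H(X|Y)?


H(Pe) = -Pe*log2(Pe) - (1-Pe)*log2(1-Pe) = -0.167*log2(0.167) - 0.833*log2(0.833) = 0.431207 + 0.219588 = 0.6508. Pe*log2(M-1) = 0.167*log2(17) = 0.682606. Bound = H(Pe) + Pe*log2(M-1) = 0.431207 + 0.219588 + 0.682606 = 1.3334

1.3334 bits


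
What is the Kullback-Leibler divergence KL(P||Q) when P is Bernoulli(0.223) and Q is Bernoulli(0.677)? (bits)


KL = p*log2(p/q) + (1-p)*log2((1-p)/(1-q)) = 0.223*log2(0.223/0.677) + 0.777*log2(0.777/0.323) = 0.6267

0.6267 bits


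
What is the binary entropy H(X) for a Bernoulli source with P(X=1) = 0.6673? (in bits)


H = -p*log2(p) - (1-p)*log2(1-p). -0.6673*log2(0.6673) = 0.389431; -0.3327*log2(0.3327) = 0.528230. H = 0.389431 + 0.528230 = 0.9177

0.9177 bits


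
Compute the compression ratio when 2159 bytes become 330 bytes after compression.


Ratio = original / compressed = 2159 / 330 = 6.5424

6.5424


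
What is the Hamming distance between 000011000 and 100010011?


Count differing positions: ^ . . . . ^ . ^ ^ = 4 differences

4


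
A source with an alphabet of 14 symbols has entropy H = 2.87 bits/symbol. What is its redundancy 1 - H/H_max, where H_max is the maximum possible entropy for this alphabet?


H_max = log2(K) = log2(14) = 3.8074 bits/symbol. Redundancy = 1 - H/H_max = 1 - 2.87/3.8074 = 1 - 0.7538 = 0.2462

0.2462


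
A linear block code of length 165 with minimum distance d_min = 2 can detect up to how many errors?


Detection capability = d_min - 1 = 2 - 1 = 1

1 errors


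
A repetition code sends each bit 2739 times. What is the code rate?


Rate = k/n = 1/2739

1/2739


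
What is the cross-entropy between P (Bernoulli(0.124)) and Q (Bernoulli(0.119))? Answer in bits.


H(P,Q) = -p*log2(q) - (1-p)*log2(1-q). -0.124*log2(0.119) = 0.380800; -0.876*log2(0.881) = 0.160121. H(P,Q) = 0.380800 + 0.160121 = 0.5409

0.5409 bits


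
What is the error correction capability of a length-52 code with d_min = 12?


Correction capability = floor((d-1)/2) = floor((12-1)/2) = 5

5 errors


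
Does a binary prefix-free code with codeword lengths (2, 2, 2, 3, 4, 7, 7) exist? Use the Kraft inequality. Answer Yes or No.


Kraft sum = sum(2^(-l_i)) = 0.9531, need <= 1. Result: satisfied (a binary prefix-free code with these lengths exists)

Yes


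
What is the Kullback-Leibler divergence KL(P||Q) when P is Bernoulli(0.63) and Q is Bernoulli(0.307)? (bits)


KL = p*log2(p/q) + (1-p)*log2((1-p)/(1-q)) = 0.63*log2(0.63/0.307) + 0.37*log2(0.37/0.693) = 0.3184

0.3184 bits


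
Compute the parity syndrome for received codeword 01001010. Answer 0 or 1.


Syndrome = XOR of all bits = 0 XOR 1 XOR 0 XOR 0 XOR 1 XOR 0 XOR 1 XOR 0 = 1

1


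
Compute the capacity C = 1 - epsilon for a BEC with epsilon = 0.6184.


C = 1 - epsilon = 1 - 0.6184 = 0.3816

0.3816 bits


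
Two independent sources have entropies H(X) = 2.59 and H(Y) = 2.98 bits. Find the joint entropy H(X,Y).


For independent variables, H(X,Y) = H(X) + H(Y) = 2.59 + 2.98 = 5.57

5.57 bits


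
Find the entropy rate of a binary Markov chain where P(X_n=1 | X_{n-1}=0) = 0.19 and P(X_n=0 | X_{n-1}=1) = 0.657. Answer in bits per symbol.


Stationary distribution: pi_0 = p10/(p01+p10) = 0.7757, pi_1 = 0.2243. Entropy rate H' = pi_0*H(p01) + pi_1*H(p10) = 0.7757*0.7015 + 0.2243*0.9277 = 0.7522

0.7522 bits/symbol


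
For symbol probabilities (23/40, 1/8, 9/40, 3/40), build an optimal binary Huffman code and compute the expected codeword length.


Huffman construction (repeatedly merge the two least-probable nodes; each merge adds 1 bit to every symbol beneath it): 3/40 + 1/8 = 1/5; 1/5 + 9/40 = 17/40; 17/40 + 23/40 = 1. Resulting codeword lengths (in the order the probabilities were given): (1, 3, 2, 3). L_avg = sum(p_i * l_i) = 23/40*1 + 1/8*3 + 9/40*2 + 3/40*3 = 13/8 = 1.625

1.625 bits


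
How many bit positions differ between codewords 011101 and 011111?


Count differing positions: . . . . ^ . = 1 differences

1


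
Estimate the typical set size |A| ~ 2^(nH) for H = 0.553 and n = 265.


log2|A_typical| = nH = 265 * 0.553 = 146.545, so |A_typical| ~ 2^146.545 = 1.301e+44

1.301e+44
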